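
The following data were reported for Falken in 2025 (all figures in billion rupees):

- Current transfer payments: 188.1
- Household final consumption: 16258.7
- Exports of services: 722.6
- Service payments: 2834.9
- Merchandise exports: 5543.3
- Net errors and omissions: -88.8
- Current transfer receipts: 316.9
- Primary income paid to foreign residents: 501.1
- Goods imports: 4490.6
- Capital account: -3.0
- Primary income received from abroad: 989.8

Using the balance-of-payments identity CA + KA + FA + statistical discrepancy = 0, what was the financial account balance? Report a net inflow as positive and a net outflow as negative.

533.9

Goods balance = 5543.3 - 4490.6 = 1052.7
Services balance = 722.6 - 2834.9 = -2112.3
Trade balance (goods + services) = 1052.7 + (-2112.3) = -1059.6
Net primary income = 989.8 - 501.1 = 488.7
Net secondary income = 316.9 - 188.1 = 128.8
Current account = -1059.6 + 488.7 + 128.8 = -442.1
Financial account = -(-442.1 + (-3.0) + (-88.8)) = 533.9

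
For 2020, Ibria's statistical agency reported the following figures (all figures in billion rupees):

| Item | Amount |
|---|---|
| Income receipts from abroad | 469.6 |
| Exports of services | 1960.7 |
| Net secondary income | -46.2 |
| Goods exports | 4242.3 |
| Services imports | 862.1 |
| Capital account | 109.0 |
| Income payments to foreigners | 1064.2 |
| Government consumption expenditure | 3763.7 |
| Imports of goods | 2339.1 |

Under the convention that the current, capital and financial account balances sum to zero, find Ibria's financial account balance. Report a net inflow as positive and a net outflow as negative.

-2470.0

Goods balance = 4242.3 - 2339.1 = 1903.2
Services balance = 1960.7 - 862.1 = 1098.6
Trade balance (goods + services) = 1903.2 + 1098.6 = 3001.8
Net primary income = 469.6 - 1064.2 = -594.6
Net secondary income = -46.2
Current account = 3001.8 + (-594.6) + (-46.2) = 2361.0
Financial account = -(2361.0 + 109.0) = -2470.0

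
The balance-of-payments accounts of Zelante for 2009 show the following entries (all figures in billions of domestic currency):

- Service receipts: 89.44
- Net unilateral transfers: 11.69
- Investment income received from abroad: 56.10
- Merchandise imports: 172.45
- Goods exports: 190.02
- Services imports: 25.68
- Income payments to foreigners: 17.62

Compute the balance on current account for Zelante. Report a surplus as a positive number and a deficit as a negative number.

131.50

Goods balance = 190.02 - 172.45 = 17.57
Services balance = 89.44 - 25.68 = 63.76
Trade balance (goods + services) = 17.57 + 63.76 = 81.33
Net primary income = 56.10 - 17.62 = 38.48
Net secondary income = 11.69
Current account = 81.33 + 38.48 + 11.69 = 131.50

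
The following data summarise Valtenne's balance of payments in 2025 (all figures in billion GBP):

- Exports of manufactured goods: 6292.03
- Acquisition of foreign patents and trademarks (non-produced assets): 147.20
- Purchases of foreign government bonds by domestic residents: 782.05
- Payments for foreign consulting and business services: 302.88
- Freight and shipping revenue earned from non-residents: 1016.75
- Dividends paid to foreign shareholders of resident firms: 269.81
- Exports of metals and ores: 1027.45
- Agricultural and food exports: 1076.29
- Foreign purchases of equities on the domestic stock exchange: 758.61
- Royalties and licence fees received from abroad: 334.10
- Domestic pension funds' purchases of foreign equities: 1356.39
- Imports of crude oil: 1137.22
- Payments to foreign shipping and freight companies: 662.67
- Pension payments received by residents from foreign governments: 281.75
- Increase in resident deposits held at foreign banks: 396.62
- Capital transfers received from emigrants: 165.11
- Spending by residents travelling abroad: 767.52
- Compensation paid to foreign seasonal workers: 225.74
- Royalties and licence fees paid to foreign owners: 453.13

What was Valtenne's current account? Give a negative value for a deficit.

6209.40

Goods: -1137.22 + 1076.29 + 6292.03 + 1027.45 = 7258.55
Services: 334.10 + 1016.75 - 767.52 - 453.13 - 302.88 - 662.67 = -835.35
Primary income: -225.74 - 269.81 = -495.55
Secondary income: 281.75
Current account = 7258.55 + (-835.35) + (-495.55) + 281.75 = 6209.40
(Excluded from the current account — capital account: acquisition of foreign patents and trademarks (non-produced assets) 147.20, capital transfers received from emigrants 165.11; financial account: purchases of foreign government bonds by domestic residents 782.05, foreign purchases of equities on the domestic stock exchange 758.61, domestic pension funds' purchases of foreign equities 1356.39, increase in resident deposits held at foreign banks 396.62.)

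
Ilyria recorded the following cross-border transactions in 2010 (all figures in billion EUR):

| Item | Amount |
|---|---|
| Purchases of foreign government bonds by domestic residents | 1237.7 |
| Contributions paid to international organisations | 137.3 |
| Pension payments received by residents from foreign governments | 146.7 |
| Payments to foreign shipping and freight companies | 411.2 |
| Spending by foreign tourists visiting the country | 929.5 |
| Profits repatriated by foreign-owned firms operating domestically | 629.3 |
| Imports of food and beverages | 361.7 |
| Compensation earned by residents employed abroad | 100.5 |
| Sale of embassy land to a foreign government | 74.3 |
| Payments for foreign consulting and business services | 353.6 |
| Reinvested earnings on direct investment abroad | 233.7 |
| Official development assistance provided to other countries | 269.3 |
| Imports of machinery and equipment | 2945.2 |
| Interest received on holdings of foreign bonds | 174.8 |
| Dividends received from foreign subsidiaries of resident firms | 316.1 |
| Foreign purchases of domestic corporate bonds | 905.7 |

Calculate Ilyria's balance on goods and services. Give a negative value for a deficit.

-3142.2

Goods: -361.7 - 2945.2 = -3306.9
Services: 929.5 - 411.2 - 353.6 = 164.7
Trade balance = -3306.9 + 164.7 = -3142.2
(Excluded from the trade balance — financial account: purchases of foreign government bonds by domestic residents 1237.7, foreign purchases of domestic corporate bonds 905.7; secondary income: contributions paid to international organisations 137.3, pension payments received by residents from foreign governments 146.7, official development assistance provided to other countries 269.3; primary income: profits repatriated by foreign-owned firms operating domestically 629.3, compensation earned by residents employed abroad 100.5, reinvested earnings on direct investment abroad 233.7, interest received on holdings of foreign bonds 174.8, dividends received from foreign subsidiaries of resident firms 316.1; capital account: sale of embassy land to a foreign government 74.3.)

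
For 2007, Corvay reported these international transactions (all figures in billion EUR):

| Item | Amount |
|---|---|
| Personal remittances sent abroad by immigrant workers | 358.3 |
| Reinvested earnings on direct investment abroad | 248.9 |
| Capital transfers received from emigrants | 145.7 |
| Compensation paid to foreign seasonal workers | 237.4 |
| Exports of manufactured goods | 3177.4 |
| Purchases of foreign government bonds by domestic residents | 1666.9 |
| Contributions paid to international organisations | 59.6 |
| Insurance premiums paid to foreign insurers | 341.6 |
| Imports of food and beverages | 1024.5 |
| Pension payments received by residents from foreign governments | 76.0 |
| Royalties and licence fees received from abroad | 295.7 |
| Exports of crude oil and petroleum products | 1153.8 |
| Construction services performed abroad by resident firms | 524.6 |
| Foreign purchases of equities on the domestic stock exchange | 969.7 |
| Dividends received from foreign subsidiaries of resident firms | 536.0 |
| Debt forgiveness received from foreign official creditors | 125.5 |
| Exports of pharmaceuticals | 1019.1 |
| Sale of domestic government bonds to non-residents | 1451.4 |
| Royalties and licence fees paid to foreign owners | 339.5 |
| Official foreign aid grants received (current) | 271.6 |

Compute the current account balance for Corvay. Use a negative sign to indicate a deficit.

4942.2

Goods: 1019.1 + 3177.4 + 1153.8 - 1024.5 = 4325.8
Services: 295.7 - 341.6 + 524.6 - 339.5 = 139.2
Primary income: 536.0 + 248.9 - 237.4 = 547.5
Secondary income: -59.6 - 358.3 + 76.0 + 271.6 = -70.3
Current account = 4325.8 + 139.2 + 547.5 + (-70.3) = 4942.2
(Excluded from the current account — capital account: capital transfers received from emigrants 145.7, debt forgiveness received from foreign official creditors 125.5; financial account: purchases of foreign government bonds by domestic residents 1666.9, foreign purchases of equities on the domestic stock exchange 969.7, sale of domestic government bonds to non-residents 1451.4.)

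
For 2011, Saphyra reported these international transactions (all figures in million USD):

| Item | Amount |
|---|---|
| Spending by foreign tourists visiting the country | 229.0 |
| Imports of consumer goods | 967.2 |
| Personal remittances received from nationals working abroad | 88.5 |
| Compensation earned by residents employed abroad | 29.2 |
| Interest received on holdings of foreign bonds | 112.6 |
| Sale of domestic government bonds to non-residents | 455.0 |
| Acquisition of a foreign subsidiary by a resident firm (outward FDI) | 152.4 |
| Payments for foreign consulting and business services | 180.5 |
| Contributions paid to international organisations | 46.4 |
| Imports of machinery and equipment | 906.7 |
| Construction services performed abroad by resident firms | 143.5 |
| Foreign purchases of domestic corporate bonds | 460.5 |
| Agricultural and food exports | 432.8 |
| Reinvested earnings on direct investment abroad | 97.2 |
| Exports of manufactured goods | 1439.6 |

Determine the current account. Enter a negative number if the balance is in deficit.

471.6

Goods: -906.7 - 967.2 + 1439.6 + 432.8 = -1.5
Services: 143.5 - 180.5 + 229.0 = 192.0
Primary income: 97.2 + 112.6 + 29.2 = 239.0
Secondary income: -46.4 + 88.5 = 42.1
Current account = (-1.5) + 192.0 + 239.0 + 42.1 = 471.6
(Excluded from the current account — financial account: sale of domestic government bonds to non-residents 455.0, acquisition of a foreign subsidiary by a resident firm (outward FDI) 152.4, foreign purchases of domestic corporate bonds 460.5.)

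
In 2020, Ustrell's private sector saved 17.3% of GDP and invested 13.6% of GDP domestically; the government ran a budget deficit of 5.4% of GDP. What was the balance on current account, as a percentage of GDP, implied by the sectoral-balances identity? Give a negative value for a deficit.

By the sectoral-balances identity, CA = (S_private - I) + (T - G).
Private balance = 17.3 - 13.6 = 3.7
Government balance (T - G) = -5.4
CA = 3.7 + (-5.4) = -1.7

-1.7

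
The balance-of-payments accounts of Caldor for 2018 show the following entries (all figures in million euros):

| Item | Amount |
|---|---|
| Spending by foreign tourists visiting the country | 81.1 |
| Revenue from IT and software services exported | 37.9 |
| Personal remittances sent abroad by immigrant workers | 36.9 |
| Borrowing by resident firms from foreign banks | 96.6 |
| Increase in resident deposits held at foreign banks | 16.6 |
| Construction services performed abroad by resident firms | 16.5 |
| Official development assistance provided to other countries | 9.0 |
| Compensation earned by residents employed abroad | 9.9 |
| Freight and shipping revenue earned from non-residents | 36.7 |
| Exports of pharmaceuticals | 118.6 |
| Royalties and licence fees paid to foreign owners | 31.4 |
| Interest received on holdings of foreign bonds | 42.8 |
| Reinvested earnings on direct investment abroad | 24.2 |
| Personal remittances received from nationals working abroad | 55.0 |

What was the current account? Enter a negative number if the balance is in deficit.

345.4

Goods: 118.6
Services: 16.5 + 36.7 + 81.1 + 37.9 - 31.4 = 140.8
Primary income: 42.8 + 24.2 + 9.9 = 76.9
Secondary income: -9.0 - 36.9 + 55.0 = 9.1
Current account = 118.6 + 140.8 + 76.9 + 9.1 = 345.4
(Excluded from the current account — financial account: borrowing by resident firms from foreign banks 96.6, increase in resident deposits held at foreign banks 16.6.)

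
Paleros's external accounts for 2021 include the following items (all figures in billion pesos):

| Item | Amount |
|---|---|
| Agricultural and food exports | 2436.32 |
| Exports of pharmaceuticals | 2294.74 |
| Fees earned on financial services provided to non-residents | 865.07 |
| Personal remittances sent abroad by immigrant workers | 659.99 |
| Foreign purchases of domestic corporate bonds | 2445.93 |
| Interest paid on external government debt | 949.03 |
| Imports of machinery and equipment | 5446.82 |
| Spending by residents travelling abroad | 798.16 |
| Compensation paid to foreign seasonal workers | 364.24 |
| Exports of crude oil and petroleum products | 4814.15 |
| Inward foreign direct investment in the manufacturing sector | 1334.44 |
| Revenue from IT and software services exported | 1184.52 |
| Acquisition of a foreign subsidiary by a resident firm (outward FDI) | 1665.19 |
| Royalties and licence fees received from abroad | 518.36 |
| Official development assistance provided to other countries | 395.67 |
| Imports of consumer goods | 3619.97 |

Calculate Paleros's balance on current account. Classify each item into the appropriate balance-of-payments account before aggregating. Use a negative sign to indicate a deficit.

-120.72

Goods: -5446.82 + 4814.15 + 2436.32 + 2294.74 - 3619.97 = 478.42
Services: 1184.52 + 518.36 + 865.07 - 798.16 = 1769.79
Primary income: -949.03 - 364.24 = -1313.27
Secondary income: -659.99 - 395.67 = -1055.66
Current account = 478.42 + 1769.79 + (-1313.27) + (-1055.66) = -120.72
(Excluded from the current account — financial account: foreign purchases of domestic corporate bonds 2445.93, inward foreign direct investment in the manufacturing sector 1334.44, acquisition of a foreign subsidiary by a resident firm (outward FDI) 1665.19.)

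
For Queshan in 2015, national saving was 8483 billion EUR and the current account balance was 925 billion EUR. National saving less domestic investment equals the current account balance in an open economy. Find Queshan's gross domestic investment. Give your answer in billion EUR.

S - I = CA (net lending to the rest of the world).
I = S - CA = 8483 - 925 = 7558

7558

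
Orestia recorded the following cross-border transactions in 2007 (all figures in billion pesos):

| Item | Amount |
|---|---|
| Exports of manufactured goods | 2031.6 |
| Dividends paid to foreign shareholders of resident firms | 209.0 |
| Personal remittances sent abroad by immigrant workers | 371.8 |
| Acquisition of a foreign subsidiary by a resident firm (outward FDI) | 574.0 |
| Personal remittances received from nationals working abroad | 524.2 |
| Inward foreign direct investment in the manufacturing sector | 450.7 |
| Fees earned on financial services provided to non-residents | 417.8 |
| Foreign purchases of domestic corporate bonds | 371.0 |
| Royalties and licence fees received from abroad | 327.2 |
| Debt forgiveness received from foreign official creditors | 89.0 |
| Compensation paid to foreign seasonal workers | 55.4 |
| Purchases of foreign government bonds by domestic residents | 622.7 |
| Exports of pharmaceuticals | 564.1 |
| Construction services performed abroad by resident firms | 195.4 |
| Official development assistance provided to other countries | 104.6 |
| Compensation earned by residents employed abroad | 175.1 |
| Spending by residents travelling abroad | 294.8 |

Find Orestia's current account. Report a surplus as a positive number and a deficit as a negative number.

Goods: 2031.6 + 564.1 = 2595.7
Services: 417.8 + 327.2 - 294.8 + 195.4 = 645.6
Primary income: -209.0 - 55.4 + 175.1 = -89.3
Secondary income: 524.2 - 104.6 - 371.8 = 47.8
Current account = 2595.7 + 645.6 + (-89.3) + 47.8 = 3199.8
(Excluded from the current account — financial account: acquisition of a foreign subsidiary by a resident firm (outward FDI) 574.0, inward foreign direct investment in the manufacturing sector 450.7, foreign purchases of domestic corporate bonds 371.0, purchases of foreign government bonds by domestic residents 622.7; capital account: debt forgiveness received from foreign official creditors 89.0.)

3199.8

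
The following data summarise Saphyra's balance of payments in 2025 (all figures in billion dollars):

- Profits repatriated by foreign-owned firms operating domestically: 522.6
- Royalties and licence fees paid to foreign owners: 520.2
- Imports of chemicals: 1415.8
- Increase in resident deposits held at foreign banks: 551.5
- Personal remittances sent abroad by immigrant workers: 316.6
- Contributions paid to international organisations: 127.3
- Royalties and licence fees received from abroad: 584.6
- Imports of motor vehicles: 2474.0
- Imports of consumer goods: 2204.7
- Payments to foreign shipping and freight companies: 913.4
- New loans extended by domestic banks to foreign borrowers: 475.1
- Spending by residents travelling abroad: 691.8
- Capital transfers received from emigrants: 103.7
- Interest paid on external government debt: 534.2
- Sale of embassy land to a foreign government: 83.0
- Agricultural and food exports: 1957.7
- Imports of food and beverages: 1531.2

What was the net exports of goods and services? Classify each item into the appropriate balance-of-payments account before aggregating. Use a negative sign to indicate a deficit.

-7208.8

Goods: -1415.8 - 1531.2 - 2474.0 - 2204.7 + 1957.7 = -5668.0
Services: 584.6 - 913.4 - 691.8 - 520.2 = -1540.8
Trade balance = -5668.0 + (-1540.8) = -7208.8
(Excluded from the trade balance — primary income: profits repatriated by foreign-owned firms operating domestically 522.6, interest paid on external government debt 534.2; financial account: increase in resident deposits held at foreign banks 551.5, new loans extended by domestic banks to foreign borrowers 475.1; secondary income: personal remittances sent abroad by immigrant workers 316.6, contributions paid to international organisations 127.3; capital account: capital transfers received from emigrants 103.7, sale of embassy land to a foreign government 83.0.)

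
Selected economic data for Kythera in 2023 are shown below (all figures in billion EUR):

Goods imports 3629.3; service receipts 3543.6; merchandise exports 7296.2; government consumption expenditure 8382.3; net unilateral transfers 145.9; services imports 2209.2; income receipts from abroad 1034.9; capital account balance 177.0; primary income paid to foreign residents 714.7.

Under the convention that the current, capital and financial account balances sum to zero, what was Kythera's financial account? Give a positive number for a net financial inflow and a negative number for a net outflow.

Goods balance = 7296.2 - 3629.3 = 3666.9
Services balance = 3543.6 - 2209.2 = 1334.4
Trade balance (goods + services) = 3666.9 + 1334.4 = 5001.3
Net primary income = 1034.9 - 714.7 = 320.2
Net secondary income = 145.9
Current account = 5001.3 + 320.2 + 145.9 = 5467.4
Financial account = -(5467.4 + 177.0) = -5644.4

-5644.4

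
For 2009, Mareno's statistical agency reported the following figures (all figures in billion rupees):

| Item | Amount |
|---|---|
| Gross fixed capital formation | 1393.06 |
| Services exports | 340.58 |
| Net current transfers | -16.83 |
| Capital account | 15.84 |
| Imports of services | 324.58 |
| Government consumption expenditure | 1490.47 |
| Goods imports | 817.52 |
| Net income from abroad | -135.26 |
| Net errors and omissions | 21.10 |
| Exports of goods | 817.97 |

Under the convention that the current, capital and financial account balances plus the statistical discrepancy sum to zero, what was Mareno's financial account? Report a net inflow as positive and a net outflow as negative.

Goods balance = 817.97 - 817.52 = 0.45
Services balance = 340.58 - 324.58 = 16.00
Trade balance (goods + services) = 0.45 + 16.00 = 16.45
Net primary income = -135.26
Net secondary income = -16.83
Current account = 16.45 + (-135.26) + (-16.83) = -135.64
Financial account = -(-135.64 + 15.84 + 21.10) = 98.70

98.70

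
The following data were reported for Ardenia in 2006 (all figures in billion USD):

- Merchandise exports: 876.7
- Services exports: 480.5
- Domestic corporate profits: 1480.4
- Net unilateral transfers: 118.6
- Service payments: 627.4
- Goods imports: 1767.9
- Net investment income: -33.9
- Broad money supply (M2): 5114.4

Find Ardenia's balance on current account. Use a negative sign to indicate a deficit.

-953.4

Goods balance = 876.7 - 1767.9 = -891.2
Services balance = 480.5 - 627.4 = -146.9
Trade balance (goods + services) = -891.2 + (-146.9) = -1038.1
Net primary income = -33.9
Net secondary income = 118.6
Current account = -1038.1 + (-33.9) + 118.6 = -953.4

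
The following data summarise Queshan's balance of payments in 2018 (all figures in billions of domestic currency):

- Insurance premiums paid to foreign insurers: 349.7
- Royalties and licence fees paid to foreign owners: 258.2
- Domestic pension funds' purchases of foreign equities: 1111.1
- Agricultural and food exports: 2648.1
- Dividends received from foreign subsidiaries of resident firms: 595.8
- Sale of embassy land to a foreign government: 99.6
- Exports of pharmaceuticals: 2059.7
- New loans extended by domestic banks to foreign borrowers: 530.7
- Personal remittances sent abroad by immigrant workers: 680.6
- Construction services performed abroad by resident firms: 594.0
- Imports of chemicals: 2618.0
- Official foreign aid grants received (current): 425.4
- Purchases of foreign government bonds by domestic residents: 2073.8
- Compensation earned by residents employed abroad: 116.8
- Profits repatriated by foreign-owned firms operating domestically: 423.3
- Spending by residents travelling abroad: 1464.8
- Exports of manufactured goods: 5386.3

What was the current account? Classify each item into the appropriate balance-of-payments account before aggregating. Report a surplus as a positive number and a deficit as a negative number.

Goods: 2059.7 - 2618.0 + 2648.1 + 5386.3 = 7476.1
Services: 594.0 - 349.7 - 258.2 - 1464.8 = -1478.7
Primary income: 595.8 + 116.8 - 423.3 = 289.3
Secondary income: 425.4 - 680.6 = -255.2
Current account = 7476.1 + (-1478.7) + 289.3 + (-255.2) = 6031.5
(Excluded from the current account — financial account: domestic pension funds' purchases of foreign equities 1111.1, new loans extended by domestic banks to foreign borrowers 530.7, purchases of foreign government bonds by domestic residents 2073.8; capital account: sale of embassy land to a foreign government 99.6.)

6031.5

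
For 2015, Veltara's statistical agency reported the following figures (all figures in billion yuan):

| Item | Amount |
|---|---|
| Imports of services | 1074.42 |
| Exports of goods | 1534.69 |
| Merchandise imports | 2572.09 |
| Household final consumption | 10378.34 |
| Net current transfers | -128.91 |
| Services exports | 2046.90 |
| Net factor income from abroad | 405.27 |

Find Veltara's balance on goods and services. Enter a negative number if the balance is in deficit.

Goods balance = 1534.69 - 2572.09 = -1037.40
Services balance = 2046.90 - 1074.42 = 972.48
Trade balance (goods + services) = -1037.40 + 972.48 = -64.92

-64.92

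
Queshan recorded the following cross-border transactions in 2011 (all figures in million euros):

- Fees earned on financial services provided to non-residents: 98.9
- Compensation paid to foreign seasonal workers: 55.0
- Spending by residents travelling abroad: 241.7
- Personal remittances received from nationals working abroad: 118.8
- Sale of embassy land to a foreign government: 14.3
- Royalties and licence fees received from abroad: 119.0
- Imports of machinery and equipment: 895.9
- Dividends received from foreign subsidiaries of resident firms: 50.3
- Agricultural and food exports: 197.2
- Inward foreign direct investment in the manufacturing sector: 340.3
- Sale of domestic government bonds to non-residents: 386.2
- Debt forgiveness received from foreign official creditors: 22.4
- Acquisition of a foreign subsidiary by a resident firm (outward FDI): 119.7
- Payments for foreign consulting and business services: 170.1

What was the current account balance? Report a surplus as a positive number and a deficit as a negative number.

Goods: -895.9 + 197.2 = -698.7
Services: 119.0 - 170.1 - 241.7 + 98.9 = -193.9
Primary income: 50.3 - 55.0 = -4.7
Secondary income: 118.8
Current account = (-698.7) + (-193.9) + (-4.7) + 118.8 = -778.5
(Excluded from the current account — capital account: sale of embassy land to a foreign government 14.3, debt forgiveness received from foreign official creditors 22.4; financial account: inward foreign direct investment in the manufacturing sector 340.3, sale of domestic government bonds to non-residents 386.2, acquisition of a foreign subsidiary by a resident firm (outward FDI) 119.7.)

-778.5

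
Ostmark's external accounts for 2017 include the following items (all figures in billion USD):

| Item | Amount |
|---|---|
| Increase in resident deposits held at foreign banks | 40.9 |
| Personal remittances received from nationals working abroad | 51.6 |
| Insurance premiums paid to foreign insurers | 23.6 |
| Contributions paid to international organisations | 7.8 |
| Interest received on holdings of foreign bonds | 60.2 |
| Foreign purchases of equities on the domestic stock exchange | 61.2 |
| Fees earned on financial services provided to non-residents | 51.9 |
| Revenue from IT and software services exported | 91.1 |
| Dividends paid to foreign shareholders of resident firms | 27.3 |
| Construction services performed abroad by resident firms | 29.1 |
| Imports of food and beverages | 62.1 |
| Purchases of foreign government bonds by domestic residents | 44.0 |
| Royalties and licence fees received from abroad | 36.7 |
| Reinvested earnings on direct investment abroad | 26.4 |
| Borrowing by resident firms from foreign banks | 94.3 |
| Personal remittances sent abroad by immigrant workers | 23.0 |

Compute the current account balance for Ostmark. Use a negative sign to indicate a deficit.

Goods: -62.1
Services: -23.6 + 91.1 + 29.1 + 51.9 + 36.7 = 185.2
Primary income: 60.2 - 27.3 + 26.4 = 59.3
Secondary income: -7.8 + 51.6 - 23.0 = 20.8
Current account = (-62.1) + 185.2 + 59.3 + 20.8 = 203.2
(Excluded from the current account — financial account: increase in resident deposits held at foreign banks 40.9, foreign purchases of equities on the domestic stock exchange 61.2, purchases of foreign government bonds by domestic residents 44.0, borrowing by resident firms from foreign banks 94.3.)

203.2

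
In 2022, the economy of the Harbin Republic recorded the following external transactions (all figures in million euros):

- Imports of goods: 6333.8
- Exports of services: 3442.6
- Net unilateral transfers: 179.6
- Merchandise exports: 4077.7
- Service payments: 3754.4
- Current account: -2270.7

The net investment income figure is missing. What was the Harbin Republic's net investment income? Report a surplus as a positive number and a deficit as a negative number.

117.6

Current account = goods balance + services balance + net primary income + net secondary income
Sum of the known components = -2388.3
Net investment income = CA - (known components) = -2270.7 - (-2388.3) = 117.6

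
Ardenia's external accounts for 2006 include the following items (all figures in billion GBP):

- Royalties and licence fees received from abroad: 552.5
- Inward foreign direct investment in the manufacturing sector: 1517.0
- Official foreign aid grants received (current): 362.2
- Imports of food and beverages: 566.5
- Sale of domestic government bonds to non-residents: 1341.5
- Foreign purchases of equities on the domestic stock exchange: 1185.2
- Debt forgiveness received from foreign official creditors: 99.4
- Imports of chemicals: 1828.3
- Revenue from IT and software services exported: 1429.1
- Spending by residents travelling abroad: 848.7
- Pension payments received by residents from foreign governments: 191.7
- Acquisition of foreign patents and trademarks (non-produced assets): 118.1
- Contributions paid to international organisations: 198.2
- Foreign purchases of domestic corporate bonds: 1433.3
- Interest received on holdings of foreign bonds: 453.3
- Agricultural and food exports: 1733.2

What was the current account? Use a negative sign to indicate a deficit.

1280.3

Goods: -1828.3 + 1733.2 - 566.5 = -661.6
Services: 1429.1 + 552.5 - 848.7 = 1132.9
Primary income: 453.3
Secondary income: 362.2 - 198.2 + 191.7 = 355.7
Current account = (-661.6) + 1132.9 + 453.3 + 355.7 = 1280.3
(Excluded from the current account — financial account: inward foreign direct investment in the manufacturing sector 1517.0, sale of domestic government bonds to non-residents 1341.5, foreign purchases of equities on the domestic stock exchange 1185.2, foreign purchases of domestic corporate bonds 1433.3; capital account: debt forgiveness received from foreign official creditors 99.4, acquisition of foreign patents and trademarks (non-produced assets) 118.1.)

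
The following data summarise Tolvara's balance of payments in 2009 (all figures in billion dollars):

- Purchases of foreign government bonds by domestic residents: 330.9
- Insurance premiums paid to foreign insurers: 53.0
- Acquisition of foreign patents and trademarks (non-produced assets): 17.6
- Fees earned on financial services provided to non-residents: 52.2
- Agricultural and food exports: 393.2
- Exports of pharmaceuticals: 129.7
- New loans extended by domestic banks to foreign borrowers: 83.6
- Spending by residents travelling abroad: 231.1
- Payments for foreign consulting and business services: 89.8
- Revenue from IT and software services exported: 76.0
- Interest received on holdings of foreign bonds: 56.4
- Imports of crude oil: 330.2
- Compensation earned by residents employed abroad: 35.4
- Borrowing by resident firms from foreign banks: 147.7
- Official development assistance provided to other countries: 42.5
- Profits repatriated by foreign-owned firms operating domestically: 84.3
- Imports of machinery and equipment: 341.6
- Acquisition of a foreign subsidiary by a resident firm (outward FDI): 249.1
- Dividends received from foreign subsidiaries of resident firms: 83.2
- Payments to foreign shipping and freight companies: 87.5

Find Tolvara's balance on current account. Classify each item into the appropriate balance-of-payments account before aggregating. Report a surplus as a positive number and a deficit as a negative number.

Goods: 129.7 - 330.2 + 393.2 - 341.6 = -148.9
Services: -231.1 - 87.5 + 76.0 + 52.2 - 89.8 - 53.0 = -333.2
Primary income: 83.2 - 84.3 + 35.4 + 56.4 = 90.7
Secondary income: -42.5
Current account = (-148.9) + (-333.2) + 90.7 + (-42.5) = -433.9
(Excluded from the current account — financial account: purchases of foreign government bonds by domestic residents 330.9, new loans extended by domestic banks to foreign borrowers 83.6, borrowing by resident firms from foreign banks 147.7, acquisition of a foreign subsidiary by a resident firm (outward FDI) 249.1; capital account: acquisition of foreign patents and trademarks (non-produced assets) 17.6.)

-433.9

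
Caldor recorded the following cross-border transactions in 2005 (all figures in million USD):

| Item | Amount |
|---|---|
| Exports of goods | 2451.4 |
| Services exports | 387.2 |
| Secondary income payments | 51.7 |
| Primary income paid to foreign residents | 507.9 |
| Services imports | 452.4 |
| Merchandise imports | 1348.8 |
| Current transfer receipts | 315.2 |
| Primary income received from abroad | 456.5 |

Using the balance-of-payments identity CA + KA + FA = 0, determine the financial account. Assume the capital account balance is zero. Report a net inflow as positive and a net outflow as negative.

-1249.5

Goods balance = 2451.4 - 1348.8 = 1102.6
Services balance = 387.2 - 452.4 = -65.2
Trade balance (goods + services) = 1102.6 + (-65.2) = 1037.4
Net primary income = 456.5 - 507.9 = -51.4
Net secondary income = 315.2 - 51.7 = 263.5
Current account = 1037.4 + (-51.4) + 263.5 = 1249.5
Financial account = -(1249.5) = -1249.5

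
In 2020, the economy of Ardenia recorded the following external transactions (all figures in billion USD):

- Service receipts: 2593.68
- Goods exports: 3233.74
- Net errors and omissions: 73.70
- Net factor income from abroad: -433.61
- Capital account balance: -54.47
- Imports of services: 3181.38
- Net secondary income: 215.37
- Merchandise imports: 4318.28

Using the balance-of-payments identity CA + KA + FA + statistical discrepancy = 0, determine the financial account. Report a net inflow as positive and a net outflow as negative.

1871.25

Goods balance = 3233.74 - 4318.28 = -1084.54
Services balance = 2593.68 - 3181.38 = -587.70
Trade balance (goods + services) = -1084.54 + (-587.70) = -1672.24
Net primary income = -433.61
Net secondary income = 215.37
Current account = -1672.24 + (-433.61) + 215.37 = -1890.48
Financial account = -(-1890.48 + (-54.47) + 73.70) = 1871.25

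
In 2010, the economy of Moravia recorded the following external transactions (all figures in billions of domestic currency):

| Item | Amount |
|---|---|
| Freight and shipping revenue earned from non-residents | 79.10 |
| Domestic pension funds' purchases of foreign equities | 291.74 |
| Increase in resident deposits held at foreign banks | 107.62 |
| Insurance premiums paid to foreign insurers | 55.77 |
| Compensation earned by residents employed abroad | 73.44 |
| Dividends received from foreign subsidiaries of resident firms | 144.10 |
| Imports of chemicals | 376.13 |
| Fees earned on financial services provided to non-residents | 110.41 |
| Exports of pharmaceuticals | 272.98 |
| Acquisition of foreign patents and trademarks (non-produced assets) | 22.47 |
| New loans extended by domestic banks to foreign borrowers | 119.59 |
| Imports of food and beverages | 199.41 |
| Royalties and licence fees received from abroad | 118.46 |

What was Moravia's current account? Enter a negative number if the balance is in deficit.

Goods: 272.98 - 199.41 - 376.13 = -302.56
Services: 79.10 + 118.46 - 55.77 + 110.41 = 252.20
Primary income: 144.10 + 73.44 = 217.54
Current account = (-302.56) + 252.20 + 217.54 = 167.18
(Excluded from the current account — financial account: domestic pension funds' purchases of foreign equities 291.74, increase in resident deposits held at foreign banks 107.62, new loans extended by domestic banks to foreign borrowers 119.59; capital account: acquisition of foreign patents and trademarks (non-produced assets) 22.47.)

167.18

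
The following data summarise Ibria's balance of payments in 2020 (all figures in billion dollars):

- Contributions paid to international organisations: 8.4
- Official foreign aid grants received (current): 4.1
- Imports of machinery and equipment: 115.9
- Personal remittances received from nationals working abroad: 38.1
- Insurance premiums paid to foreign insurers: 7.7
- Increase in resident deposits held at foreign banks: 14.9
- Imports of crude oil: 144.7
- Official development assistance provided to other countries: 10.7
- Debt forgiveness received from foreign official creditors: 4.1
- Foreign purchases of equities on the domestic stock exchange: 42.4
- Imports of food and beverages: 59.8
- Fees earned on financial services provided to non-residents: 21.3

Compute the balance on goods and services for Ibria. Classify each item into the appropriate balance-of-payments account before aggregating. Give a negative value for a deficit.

-306.8

Goods: -115.9 - 59.8 - 144.7 = -320.4
Services: -7.7 + 21.3 = 13.6
Trade balance = -320.4 + 13.6 = -306.8
(Excluded from the trade balance — secondary income: contributions paid to international organisations 8.4, official foreign aid grants received (current) 4.1, personal remittances received from nationals working abroad 38.1, official development assistance provided to other countries 10.7; financial account: increase in resident deposits held at foreign banks 14.9, foreign purchases of equities on the domestic stock exchange 42.4; capital account: debt forgiveness received from foreign official creditors 4.1.)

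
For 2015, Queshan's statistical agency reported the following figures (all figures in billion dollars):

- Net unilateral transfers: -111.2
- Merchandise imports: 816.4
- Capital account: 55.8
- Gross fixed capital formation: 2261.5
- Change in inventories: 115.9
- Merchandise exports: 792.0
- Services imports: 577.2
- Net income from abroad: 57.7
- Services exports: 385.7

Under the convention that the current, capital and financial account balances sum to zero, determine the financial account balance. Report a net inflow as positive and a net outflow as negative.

Goods balance = 792.0 - 816.4 = -24.4
Services balance = 385.7 - 577.2 = -191.5
Trade balance (goods + services) = -24.4 + (-191.5) = -215.9
Net primary income = 57.7
Net secondary income = -111.2
Current account = -215.9 + 57.7 + (-111.2) = -269.4
Financial account = -(-269.4 + 55.8) = 213.6

213.6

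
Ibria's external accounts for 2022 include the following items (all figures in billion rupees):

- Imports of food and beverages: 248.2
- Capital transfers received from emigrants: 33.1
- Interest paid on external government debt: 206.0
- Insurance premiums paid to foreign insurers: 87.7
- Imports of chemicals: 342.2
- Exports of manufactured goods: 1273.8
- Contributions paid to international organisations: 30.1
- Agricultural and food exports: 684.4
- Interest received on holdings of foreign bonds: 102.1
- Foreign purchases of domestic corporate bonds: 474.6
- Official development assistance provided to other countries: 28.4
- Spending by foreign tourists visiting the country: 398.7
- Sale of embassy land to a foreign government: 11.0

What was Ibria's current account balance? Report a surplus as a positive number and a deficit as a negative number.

Goods: -342.2 + 684.4 - 248.2 + 1273.8 = 1367.8
Services: 398.7 - 87.7 = 311.0
Primary income: 102.1 - 206.0 = -103.9
Secondary income: -28.4 - 30.1 = -58.5
Current account = 1367.8 + 311.0 + (-103.9) + (-58.5) = 1516.4
(Excluded from the current account — capital account: capital transfers received from emigrants 33.1, sale of embassy land to a foreign government 11.0; financial account: foreign purchases of domestic corporate bonds 474.6.)

1516.4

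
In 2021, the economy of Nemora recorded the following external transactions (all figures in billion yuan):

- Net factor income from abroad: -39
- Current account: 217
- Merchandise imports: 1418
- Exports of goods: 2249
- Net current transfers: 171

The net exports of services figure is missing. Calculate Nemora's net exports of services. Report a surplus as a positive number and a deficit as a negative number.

Current account = goods balance + services balance + net primary income + net secondary income
Sum of the known components = 963
Net exports of services = CA - (known components) = 217 - 963 = -746

-746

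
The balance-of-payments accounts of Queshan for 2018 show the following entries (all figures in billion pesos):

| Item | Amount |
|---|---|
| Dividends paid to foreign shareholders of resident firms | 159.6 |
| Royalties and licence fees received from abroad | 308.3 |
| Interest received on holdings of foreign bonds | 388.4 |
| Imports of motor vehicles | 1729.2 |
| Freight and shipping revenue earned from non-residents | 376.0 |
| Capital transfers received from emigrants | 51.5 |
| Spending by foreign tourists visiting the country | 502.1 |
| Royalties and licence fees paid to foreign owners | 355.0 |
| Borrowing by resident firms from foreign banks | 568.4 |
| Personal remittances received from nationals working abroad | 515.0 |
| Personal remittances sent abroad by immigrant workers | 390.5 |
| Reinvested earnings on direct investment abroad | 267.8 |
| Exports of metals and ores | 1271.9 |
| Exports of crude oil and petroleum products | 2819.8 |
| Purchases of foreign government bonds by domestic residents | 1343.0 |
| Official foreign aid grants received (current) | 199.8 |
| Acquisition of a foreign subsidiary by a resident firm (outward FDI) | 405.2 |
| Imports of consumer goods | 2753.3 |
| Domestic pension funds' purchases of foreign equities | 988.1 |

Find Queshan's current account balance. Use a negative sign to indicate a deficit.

1261.5

Goods: -1729.2 + 2819.8 + 1271.9 - 2753.3 = -390.8
Services: 502.1 + 308.3 + 376.0 - 355.0 = 831.4
Primary income: -159.6 + 267.8 + 388.4 = 496.6
Secondary income: 515.0 - 390.5 + 199.8 = 324.3
Current account = (-390.8) + 831.4 + 496.6 + 324.3 = 1261.5
(Excluded from the current account — capital account: capital transfers received from emigrants 51.5; financial account: borrowing by resident firms from foreign banks 568.4, purchases of foreign government bonds by domestic residents 1343.0, acquisition of a foreign subsidiary by a resident firm (outward FDI) 405.2, domestic pension funds' purchases of foreign equities 988.1.)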